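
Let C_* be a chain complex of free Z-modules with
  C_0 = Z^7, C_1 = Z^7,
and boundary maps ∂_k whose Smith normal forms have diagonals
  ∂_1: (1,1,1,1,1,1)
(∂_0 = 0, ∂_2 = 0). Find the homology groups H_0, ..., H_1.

H_0: b_0 = 7 − 0 − 6 = 1; torsion from ∂_1 factors > 1: none. So H_0 ≅ Z.
H_1: b_1 = 7 − 6 − 0 = 1; torsion from ∂_2 factors > 1: none. So H_1 ≅ Z.

H_0 ≅ Z,  H_1 ≅ Z.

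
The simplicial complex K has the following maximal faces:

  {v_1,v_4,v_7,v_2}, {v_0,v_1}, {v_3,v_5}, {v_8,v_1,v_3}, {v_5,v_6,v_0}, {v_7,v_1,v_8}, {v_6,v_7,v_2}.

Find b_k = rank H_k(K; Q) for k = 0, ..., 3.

b_0 = 1, b_1 = 2, b_2 = 0, b_3 = 0.

Take the total order v_0 < v_1 < v_2 < v_3 < v_4 < v_5 < v_6 < v_7 < v_8 on the vertex set. Then K (dimension 3) consists of the simplices:

  0-simplices (9): [v_0], [v_1], [v_2], [v_3], [v_4], [v_5], [v_6], [v_7], [v_8]
  1-simplices (17): (17 of them)
  2-simplices (8): [v_0,v_5,v_6], [v_1,v_2,v_4], [v_1,v_2,v_7], [v_1,v_3,v_8], [v_1,v_4,v_7], [v_1,v_7,v_8], [v_2,v_4,v_7], [v_2,v_6,v_7]
  3-simplices (1): [v_1,v_2,v_4,v_7]

Hence C_0 ≅ Z^9, C_1 ≅ Z^17, C_2 ≅ Z^8, C_3 ≅ Z^1.

The boundary map ∂_1: C_1 → C_0 is given by ∂[p,q] = [q] − [p]. For instance
  ∂[v_1,v_3] = [v_3] − [v_1].
As a 9×17 matrix over Z this has rank 8, with invariant factors (1,1,1,1,1,1,1,1).

∂_2: C_2 → C_1 sends each 2-simplex [p,q,r] to [q,r] − [p,r] + [p,q]. For instance
  ∂[v_2,v_4,v_7] = [v_4,v_7] − [v_2,v_7] + [v_2,v_4],
  ∂[v_1,v_2,v_7] = [v_2,v_7] − [v_1,v_7] + [v_1,v_2].
The resulting 17×8 matrix has rank 7, and its Smith normal form has invariant factors (1,1,1,1,1,1,1).

The boundary map ∂_3: C_3 → C_2 sends each 3-simplex σ to the alternating sum Σ_i (−1)^i (σ with its i-th vertex removed). For instance
  ∂[v_1,v_2,v_4,v_7] = [v_2,v_4,v_7] − [v_1,v_4,v_7] + [v_1,v_2,v_7] − [v_1,v_2,v_4].
The resulting 8×1 matrix has rank 1, and its Smith normal form has invariant factors (1).

Now H_k = ker ∂_k / im ∂_{k+1}, so:

  H_0: rank C_0 − rank ∂_1 = 9 − 8 = 1, and the invariant factors of ∂_1 are all 1, so H_0 = Z.
  H_1: rank ker ∂_1 − rank ∂_2 = (17 − 8) − 7 = 2, and the invariant factors of ∂_2 are all 1, so H_1 = Z^2.
  H_2: rank ker ∂_2 − rank ∂_3 = (8 − 7) − 1 = 0, and the invariant factors of ∂_3 are all 1, so H_2 = 0.
  H_3: rank ker ∂_3 − rank ∂_4 = (1 − 1) − 0 = 0, and there is no ∂_4, so H_3 = 0.

Hence the Betti numbers are b_0 = 1, b_1 = 2, b_2 = 0, b_3 = 0.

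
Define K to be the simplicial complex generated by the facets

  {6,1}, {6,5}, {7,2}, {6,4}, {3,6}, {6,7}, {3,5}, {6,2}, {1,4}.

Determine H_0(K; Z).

We work with the vertex ordering 1 < 2 < 3 < 4 < 5 < 6 < 7. The simplices of K, each written with vertices in increasing order, are:

  0-simplices (7): [1], [2], [3], [4], [5], [6], [7]
  1-simplices (9): [1,4], [1,6], [2,6], [2,7], [3,5], [3,6], [4,6], [5,6], [6,7]

Hence C_0 ≅ Z^7, C_1 ≅ Z^9.

The boundary map ∂_1: C_1 → C_0 maps an edge to its endpoints' difference, ∂[p,q] = q − p.
The 7×9 boundary matrix has rank 6 and Smith normal form diag(1,1,1,1,1,1).

From H_k ≅ ker(∂_k) / im(∂_{k+1}) we obtain:

  H_0: rank C_0 − rank ∂_1 = 7 − 6 = 1, and the invariant factors of ∂_1 are all 1, so H_0 ≅ Z.

H_0 = Z.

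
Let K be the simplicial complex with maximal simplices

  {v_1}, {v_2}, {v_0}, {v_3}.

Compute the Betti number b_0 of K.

Order the vertices as v_0 < v_1 < v_2 < v_3. Listing each simplex with vertices in this order, K has dimension 0 with simplices:

  0-simplices (4): [v_0], [v_1], [v_2], [v_3]

Hence C_0 ≅ Z^4.

Reading off H_k = ker ∂_k / im ∂_{k+1}:

  H_0: rank C_0 − rank ∂_1 = 4 − 0 = 4, and there is no ∂_1, so H_0 ≅ Z^4.

(K is a triangulation of a set of 4 points.)

Hence the Betti numbers are b_0 = 4.

b_0 = 4.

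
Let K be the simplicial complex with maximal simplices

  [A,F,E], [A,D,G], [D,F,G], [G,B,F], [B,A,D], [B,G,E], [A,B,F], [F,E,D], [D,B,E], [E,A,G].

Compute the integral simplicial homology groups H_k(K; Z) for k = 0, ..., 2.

H_0 = Z,  H_1 = Z/2,  H_2 = 0.

Order the vertices as A < B < D < E < F < G. Listing each simplex with vertices in this order, K has dimension 2 with simplices:

  0-simplices (6): A, B, D, E, F, G
  1-simplices (15): AB, AD, AE, AF, AG, BD, BE, BF, BG, DE, DF, DG, EF, EG, FG
  2-simplices (10): ABD, ABF, ADG, AEF, AEG, BDE, BEG, BFG, DEF, DFG

so the chain groups are C_0 ≅ Z^6, C_1 ≅ Z^15, C_2 ≅ Z^10.

Boundary ∂_1: C_1 → C_0 sends each edge [p,q] (with p < q) to q − p.
As a 6×15 matrix over Z this has rank 5, with invariant factors (1,1,1,1,1).

∂_2: C_2 → C_1 sends each 2-simplex [p,q,r] to [q,r] − [p,r] + [p,q]. For instance
  ∂AEF = EF − AF + AE,
  ∂DFG = FG − DG + DF.
The 15×10 boundary matrix has rank 10 and Smith normal form diag(1,1,1,1,1,1,1,1,1,2).

Now H_k = ker ∂_k / im ∂_{k+1}, so:

  H_0: rank C_0 − rank ∂_1 = 6 − 5 = 1, and the invariant factors of ∂_1 are all 1, so H_0 ≅ Z.
  H_1: rank ker ∂_1 − rank ∂_2 = (15 − 5) − 10 = 0, and ∂_2 has invariant factor 2 > 1, so H_1 ≅ Z/2.
  H_2: rank ker ∂_2 − rank ∂_3 = (10 − 10) − 0 = 0, and there is no ∂_3, so H_2 ≅ 0.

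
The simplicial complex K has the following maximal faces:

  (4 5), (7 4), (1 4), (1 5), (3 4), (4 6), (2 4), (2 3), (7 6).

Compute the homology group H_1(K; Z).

H_1 = Z^3.

We work with the vertex ordering 1 < 2 < 3 < 4 < 5 < 6 < 7. The simplices of K, each written with vertices in increasing order, are:

  0-simplices (7): [1], [2], [3], [4], [5], [6], [7]
  1-simplices (9): [1,4], [1,5], [2,3], [2,4], [3,4], [4,5], [4,6], [4,7], [6,7]

giving chain groups C_0 ≅ Z^7, C_1 ≅ Z^9.

∂_1: C_1 → C_0 sends each edge [p,q] (with p < q) to q − p. For instance
  ∂[2,3] = [3] − [2].
As a 7×9 matrix over Z this has rank 6, with invariant factors (1,1,1,1,1,1).

From H_k ≅ ker(∂_k) / im(∂_{k+1}) we obtain:

  H_1: rank ker ∂_1 − rank ∂_2 = (9 − 6) − 0 = 3, and there is no ∂_2, so H_1 ≅ Z^3.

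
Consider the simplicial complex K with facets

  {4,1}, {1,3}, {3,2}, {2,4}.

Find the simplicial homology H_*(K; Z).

We work with the vertex ordering 1 < 2 < 3 < 4. The simplices of K, each written with vertices in increasing order, are:

  0-simplices (4): [1], [2], [3], [4]
  1-simplices (4): [1,3], [1,4], [2,3], [2,4]

Hence C_0 ≅ Z^4, C_1 ≅ Z^4.

Boundary ∂_1: C_1 → C_0 maps an edge to its endpoints' difference, ∂[p,q] = q − p.
The 4×4 boundary matrix has rank 3 and Smith normal form diag(1,1,1).

Computing H_k = (kernel of ∂_k) / (image of ∂_{k+1}):

  H_0: rank C_0 − rank ∂_1 = 4 − 3 = 1, and the invariant factors of ∂_1 are all 1, so H_0 = Z.
  H_1: rank ker ∂_1 − rank ∂_2 = (4 − 3) − 0 = 1, and there is no ∂_2, so H_1 = Z.

As a check, the Euler characteristic is 4 − 4 = 0, which agrees with 1 − 1 = 0.

H_0 ≅ Z,  H_1 ≅ Z.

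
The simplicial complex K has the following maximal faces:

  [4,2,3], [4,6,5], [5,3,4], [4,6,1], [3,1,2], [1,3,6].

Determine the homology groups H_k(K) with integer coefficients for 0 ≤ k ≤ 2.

H_0 ≅ Z,  H_1 ≅ Z,  H_2 = 0.

Fix the vertex order 1 < 2 < 3 < 4 < 5 < 6 and write every simplex with vertices in increasing order. Then dim K = 2 and the simplices of K are:

  0-simplices (6): [1], [2], [3], [4], [5], [6]
  1-simplices (12): [1,2], [1,3], [1,4], [1,6], [2,3], [2,4], [3,4], [3,5], [3,6], [4,5], [4,6], [5,6]
  2-simplices (6): [1,2,3], [1,3,6], [1,4,6], [2,3,4], [3,4,5], [4,5,6]

giving chain groups C_0 ≅ Z^6, C_1 ≅ Z^12, C_2 ≅ Z^6.

Boundary ∂_1: C_1 → C_0 is given by ∂[p,q] = [q] − [p].
The 6×12 boundary matrix has rank 5 and Smith normal form diag(1,1,1,1,1).

The boundary map ∂_2: C_2 → C_1 maps a triangle to the signed sum of its edges. For instance
  ∂[1,2,3] = [2,3] − [1,3] + [1,2],
  ∂[2,3,4] = [3,4] − [2,4] + [2,3].
The resulting 12×6 matrix has rank 6, and its Smith normal form has invariant factors (1,1,1,1,1,1).

From H_k ≅ ker(∂_k) / im(∂_{k+1}) we obtain:

  H_0: rank C_0 − rank ∂_1 = 6 − 5 = 1, and the invariant factors of ∂_1 are all 1, so H_0 = Z.
  H_1: rank ker ∂_1 − rank ∂_2 = (12 − 5) − 6 = 1, and the invariant factors of ∂_2 are all 1, so H_1 = Z.
  H_2: rank ker ∂_2 − rank ∂_3 = (6 − 6) − 0 = 0, and there is no ∂_3, so H_2 = 0.

As a check, the Euler characteristic is 6 − 12 + 6 = 0, which agrees with 1 − 1 + 0 = 0.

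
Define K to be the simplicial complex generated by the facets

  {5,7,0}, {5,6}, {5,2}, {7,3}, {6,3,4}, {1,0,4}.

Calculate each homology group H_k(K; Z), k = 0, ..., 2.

H_0 = Z,  H_1 = Z^2,  H_2 = 0.

We work with the vertex ordering 0 < 1 < 2 < 3 < 4 < 5 < 6 < 7. The simplices of K, each written with vertices in increasing order, are:

  0-simplices (8): [0], [1], [2], [3], [4], [5], [6], [7]
  1-simplices (12): [0,1], [0,4], [0,5], [0,7], [1,4], [2,5], [3,4], [3,6], [3,7], [4,6], [5,6], [5,7]
  2-simplices (3): [0,1,4], [0,5,7], [3,4,6]

Hence C_0 ≅ Z^8, C_1 ≅ Z^12, C_2 ≅ Z^3.

Boundary ∂_1: C_1 → C_0 maps an edge to its endpoints' difference, ∂[p,q] = q − p. For instance
  ∂[2,5] = [5] − [2].
The 8×12 boundary matrix has rank 7 and Smith normal form diag(1,1,1,1,1,1,1).

Boundary ∂_2: C_2 → C_1 acts by ∂[p,q,r] = [q,r] − [p,r] + [p,q]. For instance
  ∂[3,4,6] = [4,6] − [3,6] + [3,4],
  ∂[0,5,7] = [5,7] − [0,7] + [0,5].
As a 12×3 matrix over Z this has rank 3, with invariant factors (1,1,1).

Now H_k = ker ∂_k / im ∂_{k+1}, so:

  H_0: rank C_0 − rank ∂_1 = 8 − 7 = 1, and the invariant factors of ∂_1 are all 1, so H_0 = Z.
  H_1: rank ker ∂_1 − rank ∂_2 = (12 − 7) − 3 = 2, and the invariant factors of ∂_2 are all 1, so H_1 = Z^2.
  H_2: rank ker ∂_2 − rank ∂_3 = (3 − 3) − 0 = 0, and there is no ∂_3, so H_2 = 0.

As a check, the Euler characteristic is 8 − 12 + 3 = -1, which agrees with 1 − 2 + 0 = -1.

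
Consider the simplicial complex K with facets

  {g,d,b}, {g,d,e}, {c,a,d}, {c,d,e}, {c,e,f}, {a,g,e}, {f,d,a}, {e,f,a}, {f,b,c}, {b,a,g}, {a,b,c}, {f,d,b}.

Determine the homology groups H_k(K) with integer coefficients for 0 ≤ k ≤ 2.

H_0 ≅ Z,  H_1 ≅ Z/2,  H_2 = 0.

We work with the vertex ordering a < b < c < d < e < f < g. The simplices of K, each written with vertices in increasing order, are:

  0-simplices (7): a, b, c, d, e, f, g
  1-simplices (18): ab, ac, ad, ae, af, ag, bc, bd, bf, bg, cd, ce, cf, de, df, dg, ef, eg
  2-simplices (12): abc, abg, acd, adf, aef, aeg, bcf, bdf, bdg, cde, cef, deg

Hence C_0 ≅ Z^7, C_1 ≅ Z^18, C_2 ≅ Z^12.

The boundary map ∂_1: C_1 → C_0 maps an edge to its endpoints' difference, ∂[p,q] = q − p.
The resulting 7×18 matrix has rank 6, and its Smith normal form has invariant factors (1,1,1,1,1,1).

Boundary ∂_2: C_2 → C_1 acts by ∂[p,q,r] = [q,r] − [p,r] + [p,q]. For instance
  ∂bdg = dg − bg + bd,
  ∂bdf = df − bf + bd.
As a 18×12 matrix over Z this has rank 12, with invariant factors (1,1,1,1,1,1,1,1,1,1,1,2).

Reading off H_k = ker ∂_k / im ∂_{k+1}:

  H_0: rank C_0 − rank ∂_1 = 7 − 6 = 1, and the invariant factors of ∂_1 are all 1, so H_0 = Z.
  H_1: rank ker ∂_1 − rank ∂_2 = (18 − 6) − 12 = 0, and ∂_2 has invariant factor 2 > 1, so H_1 = Z/2.
  H_2: rank ker ∂_2 − rank ∂_3 = (12 − 12) − 0 = 0, and there is no ∂_3, so H_2 = 0.

As a check, the Euler characteristic is 7 − 18 + 12 = 1, which agrees with 1 − 0 + 0 = 1.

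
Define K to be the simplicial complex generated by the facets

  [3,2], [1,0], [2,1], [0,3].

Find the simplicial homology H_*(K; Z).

Take the total order 0 < 1 < 2 < 3 on the vertex set. Then K (dimension 1) consists of the simplices:

  0-simplices (4): [0], [1], [2], [3]
  1-simplices (4): [0,1], [0,3], [1,2], [2,3]

giving chain groups C_0 ≅ Z^4, C_1 ≅ Z^4.

∂_1: C_1 → C_0 sends each edge [p,q] (with p < q) to q − p.
The resulting 4×4 matrix has rank 3, and its Smith normal form has invariant factors (1,1,1).

From H_k ≅ ker(∂_k) / im(∂_{k+1}) we obtain:

  H_0: rank C_0 − rank ∂_1 = 4 − 3 = 1, and the invariant factors of ∂_1 are all 1, so H_0 ≅ Z.
  H_1: rank ker ∂_1 − rank ∂_2 = (4 − 3) − 0 = 1, and there is no ∂_2, so H_1 ≅ Z.

(K is a triangulation of the circle S^1.)

H_0 ≅ Z,  H_1 ≅ Z.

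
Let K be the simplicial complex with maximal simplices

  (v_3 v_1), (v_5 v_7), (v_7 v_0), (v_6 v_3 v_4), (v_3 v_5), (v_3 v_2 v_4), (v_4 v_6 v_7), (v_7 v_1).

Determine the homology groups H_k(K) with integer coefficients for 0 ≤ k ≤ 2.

H_0 = Z,  H_1 = Z^2,  H_2 = 0.

Take the total order v_0 < v_1 < v_2 < v_3 < v_4 < v_5 < v_6 < v_7 on the vertex set. Then K (dimension 2) consists of the simplices:

  0-simplices (8): [v_0], [v_1], [v_2], [v_3], [v_4], [v_5], [v_6], [v_7]
  1-simplices (12): [v_0,v_7], [v_1,v_3], [v_1,v_7], [v_2,v_3], [v_2,v_4], [v_3,v_4], [v_3,v_5], [v_3,v_6], [v_4,v_6], [v_4,v_7], [v_5,v_7], [v_6,v_7]
  2-simplices (3): [v_2,v_3,v_4], [v_3,v_4,v_6], [v_4,v_6,v_7]

so the chain groups are C_0 ≅ Z^8, C_1 ≅ Z^12, C_2 ≅ Z^3.

The boundary map ∂_1: C_1 → C_0 maps an edge to its endpoints' difference, ∂[p,q] = q − p. For instance
  ∂[v_2,v_4] = [v_4] − [v_2].
This gives a 8×12 integer matrix of rank 7; reducing to Smith normal form yields diagonal entries (1,1,1,1,1,1,1).

Boundary ∂_2: C_2 → C_1 acts by ∂[p,q,r] = [q,r] − [p,r] + [p,q]. For instance
  ∂[v_2,v_3,v_4] = [v_3,v_4] − [v_2,v_4] + [v_2,v_3],
  ∂[v_4,v_6,v_7] = [v_6,v_7] − [v_4,v_7] + [v_4,v_6].
The 12×3 boundary matrix has rank 3 and Smith normal form diag(1,1,1).

Computing H_k = (kernel of ∂_k) / (image of ∂_{k+1}):

  H_0: rank C_0 − rank ∂_1 = 8 − 7 = 1, and the invariant factors of ∂_1 are all 1, so H_0 = Z.
  H_1: rank ker ∂_1 − rank ∂_2 = (12 − 7) − 3 = 2, and the invariant factors of ∂_2 are all 1, so H_1 = Z^2.
  H_2: rank ker ∂_2 − rank ∂_3 = (3 − 3) − 0 = 0, and there is no ∂_3, so H_2 = 0.

As a check, the Euler characteristic is 8 − 12 + 3 = -1, which agrees with 1 − 2 + 0 = -1.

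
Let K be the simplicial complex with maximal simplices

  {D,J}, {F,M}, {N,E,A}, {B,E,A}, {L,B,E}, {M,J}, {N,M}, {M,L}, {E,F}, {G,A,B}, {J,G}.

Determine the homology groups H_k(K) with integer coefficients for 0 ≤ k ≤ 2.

Order the vertices as A < B < D < E < F < G < J < L < M < N. Listing each simplex with vertices in this order, K has dimension 2 with simplices:

  0-simplices (10): A, B, D, E, F, G, J, L, M, N
  1-simplices (16): AB, AE, AG, AN, BE, BG, BL, DJ, EF, EL, EN, FM, GJ, JM, LM, MN
  2-simplices (4): ABE, ABG, AEN, BEL

giving chain groups C_0 ≅ Z^10, C_1 ≅ Z^16, C_2 ≅ Z^4.

The boundary map ∂_1: C_1 → C_0 maps an edge to its endpoints' difference, ∂[p,q] = q − p. For instance
  ∂AE = E − A.
This gives a 10×16 integer matrix of rank 9; reducing to Smith normal form yields diagonal entries (1,1,1,1,1,1,1,1,1).

The boundary map ∂_2: C_2 → C_1 maps a triangle to the signed sum of its edges. For instance
  ∂ABE = BE − AE + AB,
  ∂BEL = EL − BL + BE.
The 16×4 boundary matrix has rank 4 and Smith normal form diag(1,1,1,1).

Now H_k = ker ∂_k / im ∂_{k+1}, so:

  H_0: rank C_0 − rank ∂_1 = 10 − 9 = 1, and the invariant factors of ∂_1 are all 1, so H_0 = Z.
  H_1: rank ker ∂_1 − rank ∂_2 = (16 − 9) − 4 = 3, and the invariant factors of ∂_2 are all 1, so H_1 = Z^3.
  H_2: rank ker ∂_2 − rank ∂_3 = (4 − 4) − 0 = 0, and there is no ∂_3, so H_2 = 0.

As a check, the Euler characteristic is 10 − 16 + 4 = -2, which agrees with 1 − 3 + 0 = -2.

H_0 = Z,  H_1 = Z^3,  H_2 = 0.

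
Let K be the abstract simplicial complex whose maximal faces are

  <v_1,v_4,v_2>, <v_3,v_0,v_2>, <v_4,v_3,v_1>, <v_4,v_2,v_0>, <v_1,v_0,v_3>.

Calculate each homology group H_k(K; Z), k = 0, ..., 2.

Order the vertices as v_0 < v_1 < v_2 < v_3 < v_4. Listing each simplex with vertices in this order, K has dimension 2 with simplices:

  0-simplices (5): [v_0], [v_1], [v_2], [v_3], [v_4]
  1-simplices (10): [v_0,v_1], [v_0,v_2], [v_0,v_3], [v_0,v_4], [v_1,v_2], [v_1,v_3], [v_1,v_4], [v_2,v_3], [v_2,v_4], [v_3,v_4]
  2-simplices (5): [v_0,v_1,v_3], [v_0,v_2,v_3], [v_0,v_2,v_4], [v_1,v_2,v_4], [v_1,v_3,v_4]

Hence C_0 ≅ Z^5, C_1 ≅ Z^10, C_2 ≅ Z^5.

The boundary map ∂_1: C_1 → C_0 is given by ∂[p,q] = [q] − [p]. For instance
  ∂[v_0,v_1] = [v_1] − [v_0].
As a 5×10 matrix over Z this has rank 4, with invariant factors (1,1,1,1).

Boundary ∂_2: C_2 → C_1 sends each 2-simplex [p,q,r] to [q,r] − [p,r] + [p,q]. For instance
  ∂[v_1,v_2,v_4] = [v_2,v_4] − [v_1,v_4] + [v_1,v_2],
  ∂[v_0,v_1,v_3] = [v_1,v_3] − [v_0,v_3] + [v_0,v_1].
This gives a 10×5 integer matrix of rank 5; reducing to Smith normal form yields diagonal entries (1,1,1,1,1).

Now H_k = ker ∂_k / im ∂_{k+1}, so:

  H_0: rank C_0 − rank ∂_1 = 5 − 4 = 1, and the invariant factors of ∂_1 are all 1, so H_0 = Z.
  H_1: rank ker ∂_1 − rank ∂_2 = (10 − 4) − 5 = 1, and the invariant factors of ∂_2 are all 1, so H_1 = Z.
  H_2: rank ker ∂_2 − rank ∂_3 = (5 − 5) − 0 = 0, and there is no ∂_3, so H_2 = 0.

As a check, the Euler characteristic is 5 − 10 + 5 = 0, which agrees with 1 − 1 + 0 = 0.
(K is a triangulation of the Möbius band.)

H_0 = Z,  H_1 = Z,  H_2 = 0.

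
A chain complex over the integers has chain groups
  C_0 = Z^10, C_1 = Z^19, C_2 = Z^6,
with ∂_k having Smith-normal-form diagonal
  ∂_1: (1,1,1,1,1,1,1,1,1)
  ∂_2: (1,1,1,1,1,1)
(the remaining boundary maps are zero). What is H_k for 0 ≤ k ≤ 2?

H_0: b_0 = 10 − 0 − 9 = 1; torsion from ∂_1 factors > 1: none. So H_0 = Z.
H_1: b_1 = 19 − 9 − 6 = 4; torsion from ∂_2 factors > 1: none. So H_1 = Z^4.
H_2: b_2 = 6 − 6 − 0 = 0; torsion from ∂_3 factors > 1: none. So H_2 = 0.

H_0 = Z,  H_1 = Z^4,  H_2 = 0.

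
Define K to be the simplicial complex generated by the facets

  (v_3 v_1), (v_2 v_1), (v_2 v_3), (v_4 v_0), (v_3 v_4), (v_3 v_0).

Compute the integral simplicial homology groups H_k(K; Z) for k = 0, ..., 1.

Fix the vertex order v_0 < v_1 < v_2 < v_3 < v_4 and write every simplex with vertices in increasing order. Then dim K = 1 and the simplices of K are:

  0-simplices (5): [v_0], [v_1], [v_2], [v_3], [v_4]
  1-simplices (6): [v_0,v_3], [v_0,v_4], [v_1,v_2], [v_1,v_3], [v_2,v_3], [v_3,v_4]

so the chain groups are C_0 ≅ Z^5, C_1 ≅ Z^6.

Boundary ∂_1: C_1 → C_0 is given by ∂[p,q] = [q] − [p].
As a 5×6 matrix over Z this has rank 4, with invariant factors (1,1,1,1).

Computing H_k = (kernel of ∂_k) / (image of ∂_{k+1}):

  H_0: rank C_0 − rank ∂_1 = 5 − 4 = 1, and the invariant factors of ∂_1 are all 1, so H_0 = Z.
  H_1: rank ker ∂_1 − rank ∂_2 = (6 − 4) − 0 = 2, and there is no ∂_2, so H_1 = Z^2.

As a check, the Euler characteristic is 5 − 6 = -1, which agrees with 1 − 2 = -1.

H_0 = Z,  H_1 = Z^2.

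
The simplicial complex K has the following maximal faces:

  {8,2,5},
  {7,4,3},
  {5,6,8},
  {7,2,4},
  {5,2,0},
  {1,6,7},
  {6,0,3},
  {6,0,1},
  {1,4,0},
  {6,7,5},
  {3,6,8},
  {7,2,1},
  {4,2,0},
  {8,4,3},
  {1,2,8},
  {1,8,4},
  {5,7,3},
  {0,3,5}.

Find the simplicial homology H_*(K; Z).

We work with the vertex ordering 0 < 1 < 2 < 3 < 4 < 5 < 6 < 7 < 8. The simplices of K, each written with vertices in increasing order, are:

  0-simplices (9): [0], [1], [2], [3], [4], [5], [6], [7], [8]
  1-simplices (27): (27 of them)
  2-simplices (18): [0,1,4], [0,1,6], [0,2,4], [0,2,5], [0,3,5], [0,3,6], [1,2,7], [1,2,8], [1,4,8], [1,6,7], [2,4,7], [2,5,8], [3,4,7], [3,4,8], [3,5,7], [3,6,8], [5,6,7], [5,6,8]

so the chain groups are C_0 ≅ Z^9, C_1 ≅ Z^27, C_2 ≅ Z^18.

∂_1: C_1 → C_0 is given by ∂[p,q] = [q] − [p].
As a 9×27 matrix over Z this has rank 8, with invariant factors (1,1,1,1,1,1,1,1).

∂_2: C_2 → C_1 maps a triangle to the signed sum of its edges. For instance
  ∂[3,6,8] = [6,8] − [3,8] + [3,6],
  ∂[0,1,4] = [1,4] − [0,4] + [0,1].
As a 27×18 matrix over Z this has rank 18, with invariant factors (1,1,1,1,1,1,1,1,1,1,1,1,1,1,1,1,1,2).

Computing H_k = (kernel of ∂_k) / (image of ∂_{k+1}):

  H_0: rank C_0 − rank ∂_1 = 9 − 8 = 1, and the invariant factors of ∂_1 are all 1, so H_0 = Z.
  H_1: rank ker ∂_1 − rank ∂_2 = (27 − 8) − 18 = 1, and ∂_2 has invariant factor 2 > 1, so H_1 = Z ⊕ Z/2Z.
  H_2: rank ker ∂_2 − rank ∂_3 = (18 − 18) − 0 = 0, and there is no ∂_3, so H_2 = 0.

H_0 ≅ Z,  H_1 ≅ Z ⊕ Z/2Z,  H_2 = 0.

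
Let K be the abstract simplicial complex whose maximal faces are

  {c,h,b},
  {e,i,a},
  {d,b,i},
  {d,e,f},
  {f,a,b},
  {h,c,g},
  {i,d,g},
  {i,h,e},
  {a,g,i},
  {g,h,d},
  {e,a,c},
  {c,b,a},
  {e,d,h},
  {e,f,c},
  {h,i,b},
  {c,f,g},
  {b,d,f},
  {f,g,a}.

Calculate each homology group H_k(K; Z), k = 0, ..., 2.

H_0 = Z,  H_1 = Z × Z/2,  H_2 = 0.

We work with the vertex ordering a < b < c < d < e < f < g < h < i. The simplices of K, each written with vertices in increasing order, are:

  0-simplices (9): a, b, c, d, e, f, g, h, i
  1-simplices (27): ab, ac, ae, af, ag, ai, bc, bd, bf, bh, bi, ce, cf, cg, ch, de, df, dg, dh, di, ef, eh, ei, fg, gh, gi, hi
  2-simplices (18): abc, abf, ace, aei, afg, agi, bch, bdf, bdi, bhi, cef, cfg, cgh, def, deh, dgh, dgi, ehi

giving chain groups C_0 ≅ Z^9, C_1 ≅ Z^27, C_2 ≅ Z^18.

The boundary map ∂_1: C_1 → C_0 is given by ∂[p,q] = [q] − [p]. For instance
  ∂cf = f − c.
As a 9×27 matrix over Z this has rank 8, with invariant factors (1,1,1,1,1,1,1,1).

∂_2: C_2 → C_1 acts by ∂[p,q,r] = [q,r] − [p,r] + [p,q]. For instance
  ∂dgi = gi − di + dg,
  ∂cef = ef − cf + ce.
As a 27×18 matrix over Z this has rank 18, with invariant factors (1,1,1,1,1,1,1,1,1,1,1,1,1,1,1,1,1,2).

From H_k ≅ ker(∂_k) / im(∂_{k+1}) we obtain:

  H_0: rank C_0 − rank ∂_1 = 9 − 8 = 1, and the invariant factors of ∂_1 are all 1, so H_0 ≅ Z.
  H_1: rank ker ∂_1 − rank ∂_2 = (27 − 8) − 18 = 1, and ∂_2 has invariant factor 2 > 1, so H_1 ≅ Z × Z/2.
  H_2: rank ker ∂_2 − rank ∂_3 = (18 − 18) − 0 = 0, and there is no ∂_3, so H_2 ≅ 0.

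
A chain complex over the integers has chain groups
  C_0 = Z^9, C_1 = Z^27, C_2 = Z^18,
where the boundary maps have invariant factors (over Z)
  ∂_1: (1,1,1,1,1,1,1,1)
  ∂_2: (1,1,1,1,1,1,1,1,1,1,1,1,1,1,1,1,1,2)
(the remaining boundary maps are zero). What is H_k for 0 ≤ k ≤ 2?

H_0 = Z,  H_1 = Z ⊕ Z/2,  H_2 = 0.

H_0: b_0 = 9 − 0 − 8 = 1; torsion from ∂_1 factors > 1: none. So H_0 = Z.
H_1: b_1 = 27 − 8 − 18 = 1; torsion from ∂_2 factors > 1: [2]. So H_1 = Z ⊕ Z/2.
H_2: b_2 = 18 − 18 − 0 = 0; torsion from ∂_3 factors > 1: none. So H_2 = 0.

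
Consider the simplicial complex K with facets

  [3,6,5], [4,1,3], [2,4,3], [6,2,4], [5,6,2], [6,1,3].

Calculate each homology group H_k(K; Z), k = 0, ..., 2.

H_0 = Z,  H_1 = Z,  H_2 = 0.

K has 6 vertices, 12 edges, 6 triangles.
rank ∂_0 = 0, rank ∂_1 = 5 ⇒ b_0 = 6 − 0 − 5 = 1; all invariant factors of ∂_1 are 1 so no torsion. So H_0 ≅ Z.
rank ∂_1 = 5, rank ∂_2 = 6 ⇒ b_1 = 12 − 5 − 6 = 1; all invariant factors of ∂_2 are 1 so no torsion. So H_1 ≅ Z.
rank ∂_2 = 6, rank ∂_3 = 0 ⇒ b_2 = 6 − 6 − 0 = 0. So H_2 ≅ 0.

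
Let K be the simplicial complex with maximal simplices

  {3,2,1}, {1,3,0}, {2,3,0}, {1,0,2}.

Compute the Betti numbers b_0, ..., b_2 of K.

Order the vertices as 0 < 1 < 2 < 3. Listing each simplex with vertices in this order, K has dimension 2 with simplices:

  0-simplices (4): [0], [1], [2], [3]
  1-simplices (6): [0,1], [0,2], [0,3], [1,2], [1,3], [2,3]
  2-simplices (4): [0,1,2], [0,1,3], [0,2,3], [1,2,3]

so the chain groups are C_0 ≅ Z^4, C_1 ≅ Z^6, C_2 ≅ Z^4.

The boundary map ∂_1: C_1 → C_0 is given by ∂[p,q] = [q] − [p]. For instance
  ∂[0,1] = [1] − [0].
This gives a 4×6 integer matrix of rank 3; reducing to Smith normal form yields diagonal entries (1,1,1).

The boundary map ∂_2: C_2 → C_1 sends each 2-simplex [p,q,r] to [q,r] − [p,r] + [p,q]. For instance
  ∂[0,1,3] = [1,3] − [0,3] + [0,1],
  ∂[1,2,3] = [2,3] − [1,3] + [1,2].
As a 6×4 matrix over Z this has rank 3, with invariant factors (1,1,1).

Computing H_k = (kernel of ∂_k) / (image of ∂_{k+1}):

  H_0: rank C_0 − rank ∂_1 = 4 − 3 = 1, and the invariant factors of ∂_1 are all 1, so H_0 = Z.
  H_1: rank ker ∂_1 − rank ∂_2 = (6 − 3) − 3 = 0, and the invariant factors of ∂_2 are all 1, so H_1 = 0.
  H_2: rank ker ∂_2 − rank ∂_3 = (4 − 3) − 0 = 1, and there is no ∂_3, so H_2 = Z.

(K is a triangulation of the 2-sphere S^2.)

Hence the Betti numbers are b_0 = 1, b_1 = 0, b_2 = 1.

b_0 = 1, b_1 = 0, b_2 = 1.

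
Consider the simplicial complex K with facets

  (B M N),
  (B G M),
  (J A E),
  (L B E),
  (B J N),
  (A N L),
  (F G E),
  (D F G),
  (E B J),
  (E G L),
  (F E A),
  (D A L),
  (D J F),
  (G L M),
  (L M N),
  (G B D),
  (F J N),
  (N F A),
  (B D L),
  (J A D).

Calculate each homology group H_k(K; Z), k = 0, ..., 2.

H_0 ≅ Z,  H_1 ≅ Z ⊕ Z/2Z,  H_2 = 0.

Order the vertices as A < B < D < E < F < G < J < L < M < N. Listing each simplex with vertices in this order, K has dimension 2 with simplices:

  0-simplices (10): A, B, D, E, F, G, J, L, M, N
  1-simplices (30): AD, AE, AF, AJ, AL, AN, BD, BE, BG, BJ, BL, BM, BN, DF, DG, DJ, DL, EF, EG, EJ, EL, FG, FJ, FN, GL, GM, JN, LM, LN, MN
  2-simplices (20): ADJ, ADL, AEF, AEJ, AFN, ALN, BDG, BDL, BEJ, BEL, BGM, BJN, BMN, DFG, DFJ, EFG, EGL, FJN, GLM, LMN

giving chain groups C_0 ≅ Z^10, C_1 ≅ Z^30, C_2 ≅ Z^20.

The boundary map ∂_1: C_1 → C_0 is given by ∂[p,q] = [q] − [p]. For instance
  ∂EG = G − E.
The resulting 10×30 matrix has rank 9, and its Smith normal form has invariant factors (1,1,1,1,1,1,1,1,1).

Boundary ∂_2: C_2 → C_1 sends each 2-simplex [p,q,r] to [q,r] − [p,r] + [p,q]. For instance
  ∂BEL = EL − BL + BE,
  ∂AFN = FN − AN + AF.
The resulting 30×20 matrix has rank 20, and its Smith normal form has invariant factors (1,1,1,1,1,1,1,1,1,1,1,1,1,1,1,1,1,1,1,2).

Now H_k = ker ∂_k / im ∂_{k+1}, so:

  H_0: rank C_0 − rank ∂_1 = 10 − 9 = 1, and the invariant factors of ∂_1 are all 1, so H_0 ≅ Z.
  H_1: rank ker ∂_1 − rank ∂_2 = (30 − 9) − 20 = 1, and ∂_2 has invariant factor 2 > 1, so H_1 ≅ Z ⊕ Z/2Z.
  H_2: rank ker ∂_2 − rank ∂_3 = (20 − 20) − 0 = 0, and there is no ∂_3, so H_2 ≅ 0.

As a check, the Euler characteristic is 10 − 30 + 20 = 0, which agrees with 1 − 1 + 0 = 0.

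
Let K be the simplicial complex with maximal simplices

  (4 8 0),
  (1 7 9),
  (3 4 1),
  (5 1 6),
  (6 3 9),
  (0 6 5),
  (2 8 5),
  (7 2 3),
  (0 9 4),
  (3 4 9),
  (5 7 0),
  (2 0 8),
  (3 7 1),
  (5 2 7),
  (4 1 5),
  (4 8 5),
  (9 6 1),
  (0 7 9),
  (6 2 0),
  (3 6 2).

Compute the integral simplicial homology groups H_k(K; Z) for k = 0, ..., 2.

Take the total order 0 < 1 < 2 < 3 < 4 < 5 < 6 < 7 < 8 < 9 on the vertex set. Then K (dimension 2) consists of the simplices:

  0-simplices (10): [0], [1], [2], [3], [4], [5], [6], [7], [8], [9]
  1-simplices (30): (30 of them)
  2-simplices (20): (20 of them)

Hence C_0 ≅ Z^10, C_1 ≅ Z^30, C_2 ≅ Z^20.

∂_1: C_1 → C_0 maps an edge to its endpoints' difference, ∂[p,q] = q − p. For instance
  ∂[4,5] = [5] − [4].
As a 10×30 matrix over Z this has rank 9, with invariant factors (1,1,1,1,1,1,1,1,1).

Boundary ∂_2: C_2 → C_1 acts by ∂[p,q,r] = [q,r] − [p,r] + [p,q]. For instance
  ∂[3,4,9] = [4,9] − [3,9] + [3,4],
  ∂[4,5,8] = [5,8] − [4,8] + [4,5].
The 30×20 boundary matrix has rank 20 and Smith normal form diag(1,1,1,1,1,1,1,1,1,1,1,1,1,1,1,1,1,1,1,2).

From H_k ≅ ker(∂_k) / im(∂_{k+1}) we obtain:

  H_0: rank C_0 − rank ∂_1 = 10 − 9 = 1, and the invariant factors of ∂_1 are all 1, so H_0 ≅ Z.
  H_1: rank ker ∂_1 − rank ∂_2 = (30 − 9) − 20 = 1, and ∂_2 has invariant factor 2 > 1, so H_1 ≅ Z ⊕ Z/2.
  H_2: rank ker ∂_2 − rank ∂_3 = (20 − 20) − 0 = 0, and there is no ∂_3, so H_2 ≅ 0.

H_0 ≅ Z,  H_1 ≅ Z ⊕ Z/2,  H_2 = 0.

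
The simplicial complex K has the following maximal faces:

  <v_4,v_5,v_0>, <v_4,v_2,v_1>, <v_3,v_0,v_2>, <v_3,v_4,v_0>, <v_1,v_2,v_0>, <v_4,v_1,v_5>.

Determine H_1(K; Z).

H_1 = Z.

Fix the vertex order v_0 < v_1 < v_2 < v_3 < v_4 < v_5 and write every simplex with vertices in increasing order. Then dim K = 2 and the simplices of K are:

  0-simplices (6): [v_0], [v_1], [v_2], [v_3], [v_4], [v_5]
  1-simplices (12): [v_0,v_1], [v_0,v_2], [v_0,v_3], [v_0,v_4], [v_0,v_5], [v_1,v_2], [v_1,v_4], [v_1,v_5], [v_2,v_3], [v_2,v_4], [v_3,v_4], [v_4,v_5]
  2-simplices (6): [v_0,v_1,v_2], [v_0,v_2,v_3], [v_0,v_3,v_4], [v_0,v_4,v_5], [v_1,v_2,v_4], [v_1,v_4,v_5]

so the chain groups are C_0 ≅ Z^6, C_1 ≅ Z^12, C_2 ≅ Z^6.

Boundary ∂_1: C_1 → C_0 sends each edge [p,q] (with p < q) to q − p. For instance
  ∂[v_1,v_2] = [v_2] − [v_1].
The resulting 6×12 matrix has rank 5, and its Smith normal form has invariant factors (1,1,1,1,1).

∂_2: C_2 → C_1 maps a triangle to the signed sum of its edges. For instance
  ∂[v_1,v_2,v_4] = [v_2,v_4] − [v_1,v_4] + [v_1,v_2],
  ∂[v_0,v_3,v_4] = [v_3,v_4] − [v_0,v_4] + [v_0,v_3].
As a 12×6 matrix over Z this has rank 6, with invariant factors (1,1,1,1,1,1).

Now H_k = ker ∂_k / im ∂_{k+1}, so:

  H_1: rank ker ∂_1 − rank ∂_2 = (12 − 5) − 6 = 1, and the invariant factors of ∂_2 are all 1, so H_1 ≅ Z.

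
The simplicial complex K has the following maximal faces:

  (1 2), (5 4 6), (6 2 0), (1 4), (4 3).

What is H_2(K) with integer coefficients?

Order the vertices as 0 < 1 < 2 < 3 < 4 < 5 < 6. Listing each simplex with vertices in this order, K has dimension 2 with simplices:

  0-simplices (7): [0], [1], [2], [3], [4], [5], [6]
  1-simplices (9): [0,2], [0,6], [1,2], [1,4], [2,6], [3,4], [4,5], [4,6], [5,6]
  2-simplices (2): [0,2,6], [4,5,6]

giving chain groups C_0 ≅ Z^7, C_1 ≅ Z^9, C_2 ≅ Z^2.

The boundary map ∂_1: C_1 → C_0 is given by ∂[p,q] = [q] − [p]. For instance
  ∂[0,6] = [6] − [0].
This gives a 7×9 integer matrix of rank 6; reducing to Smith normal form yields diagonal entries (1,1,1,1,1,1).

∂_2: C_2 → C_1 maps a triangle to the signed sum of its edges. For instance
  ∂[4,5,6] = [5,6] − [4,6] + [4,5],
  ∂[0,2,6] = [2,6] − [0,6] + [0,2].
This gives a 9×2 integer matrix of rank 2; reducing to Smith normal form yields diagonal entries (1,1).

From H_k ≅ ker(∂_k) / im(∂_{k+1}) we obtain:

  H_2: rank ker ∂_2 − rank ∂_3 = (2 − 2) − 0 = 0, and there is no ∂_3, so H_2 = 0.

H_2 = 0.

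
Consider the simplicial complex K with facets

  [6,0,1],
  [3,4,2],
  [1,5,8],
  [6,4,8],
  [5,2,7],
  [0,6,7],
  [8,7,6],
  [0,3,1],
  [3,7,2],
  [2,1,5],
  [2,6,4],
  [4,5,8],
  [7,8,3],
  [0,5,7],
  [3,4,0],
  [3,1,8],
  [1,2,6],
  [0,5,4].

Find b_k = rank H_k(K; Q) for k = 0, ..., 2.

b_0 = 1, b_1 = 2, b_2 = 1.

We work with the vertex ordering 0 < 1 < 2 < 3 < 4 < 5 < 6 < 7 < 8. The simplices of K, each written with vertices in increasing order, are:

  0-simplices (9): [0], [1], [2], [3], [4], [5], [6], [7], [8]
  1-simplices (27): (27 of them)
  2-simplices (18): [0,1,3], [0,1,6], [0,3,4], [0,4,5], [0,5,7], [0,6,7], [1,2,5], [1,2,6], [1,3,8], [1,5,8], [2,3,4], [2,3,7], [2,4,6], [2,5,7], [3,7,8], [4,5,8], [4,6,8], [6,7,8]

so the chain groups are C_0 ≅ Z^9, C_1 ≅ Z^27, C_2 ≅ Z^18.

The boundary map ∂_1: C_1 → C_0 maps an edge to its endpoints' difference, ∂[p,q] = q − p.
The 9×27 boundary matrix has rank 8 and Smith normal form diag(1,1,1,1,1,1,1,1).

The boundary map ∂_2: C_2 → C_1 sends each 2-simplex [p,q,r] to [q,r] − [p,r] + [p,q]. For instance
  ∂[0,3,4] = [3,4] − [0,4] + [0,3],
  ∂[1,2,5] = [2,5] − [1,5] + [1,2].
As a 27×18 matrix over Z this has rank 17, with invariant factors (1,1,1,1,1,1,1,1,1,1,1,1,1,1,1,1,1).

Reading off H_k = ker ∂_k / im ∂_{k+1}:

  H_0: rank C_0 − rank ∂_1 = 9 − 8 = 1, and the invariant factors of ∂_1 are all 1, so H_0 ≅ Z.
  H_1: rank ker ∂_1 − rank ∂_2 = (27 − 8) − 17 = 2, and the invariant factors of ∂_2 are all 1, so H_1 ≅ Z^2.
  H_2: rank ker ∂_2 − rank ∂_3 = (18 − 17) − 0 = 1, and there is no ∂_3, so H_2 ≅ Z.

Hence the Betti numbers are b_0 = 1, b_1 = 2, b_2 = 1.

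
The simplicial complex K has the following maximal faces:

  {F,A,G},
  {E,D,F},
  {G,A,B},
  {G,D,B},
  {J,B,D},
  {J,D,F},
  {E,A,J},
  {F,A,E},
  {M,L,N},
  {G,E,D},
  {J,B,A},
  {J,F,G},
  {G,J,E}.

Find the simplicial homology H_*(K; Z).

H_0 = Z^2,  H_1 = Z/2Z,  H_2 = 0.

K has 10 vertices, 21 edges, 13 triangles.
rank ∂_0 = 0, rank ∂_1 = 8 ⇒ b_0 = 10 − 0 − 8 = 2; all invariant factors of ∂_1 are 1 so no torsion. So H_0 ≅ Z^2.
rank ∂_1 = 8, rank ∂_2 = 13 ⇒ b_1 = 21 − 8 − 13 = 0; ∂_2 has invariant factor(s) [2] giving torsion. So H_1 ≅ Z/2Z.
rank ∂_2 = 13, rank ∂_3 = 0 ⇒ b_2 = 13 − 13 − 0 = 0. So H_2 ≅ 0.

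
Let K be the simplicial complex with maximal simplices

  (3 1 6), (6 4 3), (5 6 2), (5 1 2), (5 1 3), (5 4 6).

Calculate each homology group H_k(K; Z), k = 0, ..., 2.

H_0 ≅ Z,  H_1 ≅ Z,  H_2 = 0.

We work with the vertex ordering 1 < 2 < 3 < 4 < 5 < 6. The simplices of K, each written with vertices in increasing order, are:

  0-simplices (6): [1], [2], [3], [4], [5], [6]
  1-simplices (12): [1,2], [1,3], [1,5], [1,6], [2,5], [2,6], [3,4], [3,5], [3,6], [4,5], [4,6], [5,6]
  2-simplices (6): [1,2,5], [1,3,5], [1,3,6], [2,5,6], [3,4,6], [4,5,6]

Hence C_0 ≅ Z^6, C_1 ≅ Z^12, C_2 ≅ Z^6.

∂_1: C_1 → C_0 sends each edge [p,q] (with p < q) to q − p. For instance
  ∂[4,6] = [6] − [4].
This gives a 6×12 integer matrix of rank 5; reducing to Smith normal form yields diagonal entries (1,1,1,1,1).

The boundary map ∂_2: C_2 → C_1 maps a triangle to the signed sum of its edges. For instance
  ∂[1,2,5] = [2,5] − [1,5] + [1,2],
  ∂[3,4,6] = [4,6] − [3,6] + [3,4].
As a 12×6 matrix over Z this has rank 6, with invariant factors (1,1,1,1,1,1).

Reading off H_k = ker ∂_k / im ∂_{k+1}:

  H_0: rank C_0 − rank ∂_1 = 6 − 5 = 1, and the invariant factors of ∂_1 are all 1, so H_0 = Z.
  H_1: rank ker ∂_1 − rank ∂_2 = (12 − 5) − 6 = 1, and the invariant factors of ∂_2 are all 1, so H_1 = Z.
  H_2: rank ker ∂_2 − rank ∂_3 = (6 − 6) − 0 = 0, and there is no ∂_3, so H_2 = 0.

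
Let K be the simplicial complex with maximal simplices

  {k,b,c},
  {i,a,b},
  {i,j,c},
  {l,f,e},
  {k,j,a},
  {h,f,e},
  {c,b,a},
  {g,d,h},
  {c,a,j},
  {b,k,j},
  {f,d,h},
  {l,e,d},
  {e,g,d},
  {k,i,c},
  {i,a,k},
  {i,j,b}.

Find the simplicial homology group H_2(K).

Take the total order a < b < c < d < e < f < g < h < i < j < k < l on the vertex set. Then K (dimension 2) consists of the simplices:

  0-simplices (12): a, b, c, d, e, f, g, h, i, j, k, l
  1-simplices (27): ab, ac, ai, aj, ak, bc, bi, bj, bk, ci, cj, ck, de, df, dg, dh, dl, ef, eg, eh, el, fh, fl, gh, ij, ik, jk
  2-simplices (16): abc, abi, acj, aik, ajk, bck, bij, bjk, cij, cik, deg, del, dfh, dgh, efh, efl

so the chain groups are C_0 ≅ Z^12, C_1 ≅ Z^27, C_2 ≅ Z^16.

∂_1: C_1 → C_0 is given by ∂[p,q] = [q] − [p].
The 12×27 boundary matrix has rank 10 and Smith normal form diag(1,1,1,1,1,1,1,1,1,1).

The boundary map ∂_2: C_2 → C_1 maps a triangle to the signed sum of its edges. For instance
  ∂cij = ij − cj + ci,
  ∂dfh = fh − dh + df.
The resulting 27×16 matrix has rank 16, and its Smith normal form has invariant factors (1,1,1,1,1,1,1,1,1,1,1,1,1,1,1,2).

Computing H_k = (kernel of ∂_k) / (image of ∂_{k+1}):

  H_2: rank ker ∂_2 − rank ∂_3 = (16 − 16) − 0 = 0, and there is no ∂_3, so H_2 ≅ 0.

H_2 ≅ 0.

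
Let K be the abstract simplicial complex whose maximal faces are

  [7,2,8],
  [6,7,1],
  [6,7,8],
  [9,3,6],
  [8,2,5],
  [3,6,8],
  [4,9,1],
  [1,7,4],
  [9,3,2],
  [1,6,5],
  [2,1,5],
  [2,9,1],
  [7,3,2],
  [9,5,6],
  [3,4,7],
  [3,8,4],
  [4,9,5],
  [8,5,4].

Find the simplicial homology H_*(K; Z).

K has 9 vertices, 27 edges, 18 triangles.
rank ∂_0 = 0, rank ∂_1 = 8 ⇒ b_0 = 9 − 0 − 8 = 1; all invariant factors of ∂_1 are 1 so no torsion. So H_0 = Z.
rank ∂_1 = 8, rank ∂_2 = 18 ⇒ b_1 = 27 − 8 − 18 = 1; ∂_2 has invariant factor(s) [2] giving torsion. So H_1 = Z × Z/2.
rank ∂_2 = 18, rank ∂_3 = 0 ⇒ b_2 = 18 − 18 − 0 = 0. So H_2 = 0.

H_0 ≅ Z,  H_1 ≅ Z × Z/2,  H_2 = 0.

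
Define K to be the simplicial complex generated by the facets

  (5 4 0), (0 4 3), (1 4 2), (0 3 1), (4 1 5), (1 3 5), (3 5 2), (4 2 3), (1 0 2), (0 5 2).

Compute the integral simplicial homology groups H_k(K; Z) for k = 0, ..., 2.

H_0 ≅ Z,  H_1 ≅ Z/2,  H_2 = 0.

We work with the vertex ordering 0 < 1 < 2 < 3 < 4 < 5. The simplices of K, each written with vertices in increasing order, are:

  0-simplices (6): [0], [1], [2], [3], [4], [5]
  1-simplices (15): [0,1], [0,2], [0,3], [0,4], [0,5], [1,2], [1,3], [1,4], [1,5], [2,3], [2,4], [2,5], [3,4], [3,5], [4,5]
  2-simplices (10): [0,1,2], [0,1,3], [0,2,5], [0,3,4], [0,4,5], [1,2,4], [1,3,5], [1,4,5], [2,3,4], [2,3,5]

Hence C_0 ≅ Z^6, C_1 ≅ Z^15, C_2 ≅ Z^10.

∂_1: C_1 → C_0 is given by ∂[p,q] = [q] − [p].
This gives a 6×15 integer matrix of rank 5; reducing to Smith normal form yields diagonal entries (1,1,1,1,1).

∂_2: C_2 → C_1 sends each 2-simplex [p,q,r] to [q,r] − [p,r] + [p,q]. For instance
  ∂[0,4,5] = [4,5] − [0,5] + [0,4],
  ∂[0,3,4] = [3,4] − [0,4] + [0,3].
The resulting 15×10 matrix has rank 10, and its Smith normal form has invariant factors (1,1,1,1,1,1,1,1,1,2).

From H_k ≅ ker(∂_k) / im(∂_{k+1}) we obtain:

  H_0: rank C_0 − rank ∂_1 = 6 − 5 = 1, and the invariant factors of ∂_1 are all 1, so H_0 ≅ Z.
  H_1: rank ker ∂_1 − rank ∂_2 = (15 − 5) − 10 = 0, and ∂_2 has invariant factor 2 > 1, so H_1 ≅ Z/2.
  H_2: rank ker ∂_2 − rank ∂_3 = (10 − 10) − 0 = 0, and there is no ∂_3, so H_2 ≅ 0.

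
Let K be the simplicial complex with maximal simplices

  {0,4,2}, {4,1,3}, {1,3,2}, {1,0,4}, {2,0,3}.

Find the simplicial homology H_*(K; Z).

H_0 ≅ Z,  H_1 ≅ Z,  H_2 = 0.

Fix the vertex order 0 < 1 < 2 < 3 < 4 and write every simplex with vertices in increasing order. Then dim K = 2 and the simplices of K are:

  0-simplices (5): [0], [1], [2], [3], [4]
  1-simplices (10): [0,1], [0,2], [0,3], [0,4], [1,2], [1,3], [1,4], [2,3], [2,4], [3,4]
  2-simplices (5): [0,1,4], [0,2,3], [0,2,4], [1,2,3], [1,3,4]

so the chain groups are C_0 ≅ Z^5, C_1 ≅ Z^10, C_2 ≅ Z^5.

Boundary ∂_1: C_1 → C_0 is given by ∂[p,q] = [q] − [p]. For instance
  ∂[0,1] = [1] − [0].
The resulting 5×10 matrix has rank 4, and its Smith normal form has invariant factors (1,1,1,1).

∂_2: C_2 → C_1 acts by ∂[p,q,r] = [q,r] − [p,r] + [p,q]. For instance
  ∂[0,1,4] = [1,4] − [0,4] + [0,1],
  ∂[0,2,4] = [2,4] − [0,4] + [0,2].
As a 10×5 matrix over Z this has rank 5, with invariant factors (1,1,1,1,1).

From H_k ≅ ker(∂_k) / im(∂_{k+1}) we obtain:

  H_0: rank C_0 − rank ∂_1 = 5 − 4 = 1, and the invariant factors of ∂_1 are all 1, so H_0 ≅ Z.
  H_1: rank ker ∂_1 − rank ∂_2 = (10 − 4) − 5 = 1, and the invariant factors of ∂_2 are all 1, so H_1 ≅ Z.
  H_2: rank ker ∂_2 − rank ∂_3 = (5 − 5) − 0 = 0, and there is no ∂_3, so H_2 ≅ 0.

As a check, the Euler characteristic is 5 − 10 + 5 = 0, which agrees with 1 − 1 + 0 = 0.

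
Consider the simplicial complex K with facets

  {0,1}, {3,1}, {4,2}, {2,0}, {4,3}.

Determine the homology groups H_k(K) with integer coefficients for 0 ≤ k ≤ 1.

H_0 = Z,  H_1 = Z.

Fix the vertex order 0 < 1 < 2 < 3 < 4 and write every simplex with vertices in increasing order. Then dim K = 1 and the simplices of K are:

  0-simplices (5): [0], [1], [2], [3], [4]
  1-simplices (5): [0,1], [0,2], [1,3], [2,4], [3,4]

so the chain groups are C_0 ≅ Z^5, C_1 ≅ Z^5.

The boundary map ∂_1: C_1 → C_0 maps an edge to its endpoints' difference, ∂[p,q] = q − p. For instance
  ∂[0,1] = [1] − [0].
The 5×5 boundary matrix has rank 4 and Smith normal form diag(1,1,1,1).

Reading off H_k = ker ∂_k / im ∂_{k+1}:

  H_0: rank C_0 − rank ∂_1 = 5 − 4 = 1, and the invariant factors of ∂_1 are all 1, so H_0 ≅ Z.
  H_1: rank ker ∂_1 − rank ∂_2 = (5 − 4) − 0 = 1, and there is no ∂_2, so H_1 ≅ Z.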